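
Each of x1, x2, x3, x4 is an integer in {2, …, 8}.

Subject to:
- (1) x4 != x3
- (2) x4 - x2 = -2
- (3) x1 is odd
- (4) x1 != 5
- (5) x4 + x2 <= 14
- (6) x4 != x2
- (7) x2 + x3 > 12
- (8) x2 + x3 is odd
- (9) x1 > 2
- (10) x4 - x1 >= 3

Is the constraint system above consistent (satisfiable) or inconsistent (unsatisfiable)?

Satisfiable

Try x1 = 3, x2 = 8, x3 = 5, x4 = 6.
Check constraint 2: x4 - x2 = -2; constraint 5: x4 + x2 = 14. The remaining constraints are straightforward to verify.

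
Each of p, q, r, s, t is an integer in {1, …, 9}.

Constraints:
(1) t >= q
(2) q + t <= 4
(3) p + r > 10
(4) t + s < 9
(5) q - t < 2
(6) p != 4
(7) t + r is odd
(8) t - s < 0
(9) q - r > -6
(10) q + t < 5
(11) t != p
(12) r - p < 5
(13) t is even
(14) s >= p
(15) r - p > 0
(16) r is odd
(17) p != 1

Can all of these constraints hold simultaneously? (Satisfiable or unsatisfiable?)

Satisfiable

Take p = 5, q = 2, r = 7, s = 5, t = 2. Then constraint 2: q + t = 4; constraint 3: p + r = 12; constraint 4: t + s = 7, and every other listed constraint is also met.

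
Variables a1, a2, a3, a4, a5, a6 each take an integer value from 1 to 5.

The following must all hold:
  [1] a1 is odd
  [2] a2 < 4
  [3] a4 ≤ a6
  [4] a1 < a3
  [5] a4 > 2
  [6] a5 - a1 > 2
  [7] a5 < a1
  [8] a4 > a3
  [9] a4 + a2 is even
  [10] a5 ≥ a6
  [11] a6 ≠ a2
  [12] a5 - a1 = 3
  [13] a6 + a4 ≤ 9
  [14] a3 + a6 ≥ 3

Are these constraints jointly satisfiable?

Constraints 3, 4, 7, 8, and 10 give a3 < a4, a4 ≤ a6, a6 ≤ a5, a5 < a1, a1 < a3. Chaining: a3 < a4 ≤ a6 ≤ a5 < a1 < a3, which forces a3 < a3 — impossible.

Unsatisfiable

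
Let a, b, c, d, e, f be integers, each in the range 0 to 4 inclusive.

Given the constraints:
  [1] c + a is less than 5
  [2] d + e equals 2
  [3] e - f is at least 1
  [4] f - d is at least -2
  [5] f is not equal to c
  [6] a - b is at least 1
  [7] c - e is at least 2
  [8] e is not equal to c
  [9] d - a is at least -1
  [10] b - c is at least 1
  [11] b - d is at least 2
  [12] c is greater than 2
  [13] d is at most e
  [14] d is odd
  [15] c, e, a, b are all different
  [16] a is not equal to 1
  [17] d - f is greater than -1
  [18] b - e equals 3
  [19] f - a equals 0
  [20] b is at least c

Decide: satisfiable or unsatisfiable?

Constraints 3, 4, 6, 7, 9, and 10 give b − c ≥ 1, c − e ≥ 2, e − f ≥ 1, f − d ≥ -2, d − a ≥ -1, a − b ≥ 1.
Adding all 6 inequalities: the left sides telescope to 0, and the right sides sum to 1 + 2 + 1 + (-2) + (-1) + 1 = 2. So 0 ≥ 2, which is false.

Unsatisfiable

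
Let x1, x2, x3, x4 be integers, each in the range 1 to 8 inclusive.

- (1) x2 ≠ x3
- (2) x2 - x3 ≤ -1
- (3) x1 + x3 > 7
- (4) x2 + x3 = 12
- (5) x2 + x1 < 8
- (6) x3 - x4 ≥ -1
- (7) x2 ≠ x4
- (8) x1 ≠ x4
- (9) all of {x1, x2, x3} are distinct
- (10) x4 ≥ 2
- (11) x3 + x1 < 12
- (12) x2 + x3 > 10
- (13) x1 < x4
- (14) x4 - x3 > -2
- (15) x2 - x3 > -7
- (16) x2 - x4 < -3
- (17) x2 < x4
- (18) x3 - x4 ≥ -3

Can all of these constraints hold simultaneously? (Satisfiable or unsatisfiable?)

Take x1 = 1, x2 = 4, x3 = 8, x4 = 8. Then constraint 2: x2 - x3 = -4; constraint 3: x1 + x3 = 9, and every other listed constraint is also met.

Satisfiable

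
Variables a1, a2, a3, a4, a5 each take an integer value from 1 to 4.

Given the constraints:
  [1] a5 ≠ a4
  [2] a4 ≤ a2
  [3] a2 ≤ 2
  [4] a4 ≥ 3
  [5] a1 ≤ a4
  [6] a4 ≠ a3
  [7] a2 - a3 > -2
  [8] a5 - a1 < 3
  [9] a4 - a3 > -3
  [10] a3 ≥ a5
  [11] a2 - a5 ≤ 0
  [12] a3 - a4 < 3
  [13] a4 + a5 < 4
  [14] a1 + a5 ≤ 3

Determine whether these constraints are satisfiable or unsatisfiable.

From constraint 4: a4 ≥ 3. From constraints 2 and 3: a4 ≤ a2 and a2 ≤ 2, so a4 ≤ 2. But 2 < 3, so no value of a4 works.

Unsatisfiable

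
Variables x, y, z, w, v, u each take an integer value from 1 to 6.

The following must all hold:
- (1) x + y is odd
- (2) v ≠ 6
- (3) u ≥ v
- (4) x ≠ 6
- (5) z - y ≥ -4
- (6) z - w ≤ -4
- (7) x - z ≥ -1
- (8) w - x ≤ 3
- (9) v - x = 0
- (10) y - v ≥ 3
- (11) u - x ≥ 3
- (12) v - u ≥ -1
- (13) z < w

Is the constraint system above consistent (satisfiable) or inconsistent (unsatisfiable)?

Constraints 5, 6, 8, 10, 11, and 12 give z − y ≥ -4, y − v ≥ 3, v − u ≥ -1, u − x ≥ 3, x − w ≥ -3, w − z ≥ 4.
Adding all 6 inequalities: the left sides telescope to 0, and the right sides sum to (-4) + 3 + (-1) + 3 + (-3) + 4 = 2. So 0 ≥ 2, which is false.

Unsatisfiable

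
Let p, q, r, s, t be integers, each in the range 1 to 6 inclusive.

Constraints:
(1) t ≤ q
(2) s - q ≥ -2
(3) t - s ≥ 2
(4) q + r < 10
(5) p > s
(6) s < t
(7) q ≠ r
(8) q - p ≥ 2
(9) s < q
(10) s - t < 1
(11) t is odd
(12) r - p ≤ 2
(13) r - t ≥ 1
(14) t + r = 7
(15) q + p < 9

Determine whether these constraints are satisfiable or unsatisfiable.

Constraints 2, 3, 8, 12, and 13 give r − t ≥ 1, t − s ≥ 2, s − q ≥ -2, q − p ≥ 2, p − r ≥ -2.
Adding all 5 inequalities: the left sides telescope to 0, and the right sides sum to 1 + 2 + (-2) + 2 + (-2) = 1. So 0 ≥ 1, which is false.

Unsatisfiable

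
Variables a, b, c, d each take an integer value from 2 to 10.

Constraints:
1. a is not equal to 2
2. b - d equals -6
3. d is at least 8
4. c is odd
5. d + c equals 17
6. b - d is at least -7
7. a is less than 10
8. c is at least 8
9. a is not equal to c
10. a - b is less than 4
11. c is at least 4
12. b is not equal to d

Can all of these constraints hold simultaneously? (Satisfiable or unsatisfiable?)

Satisfiable

The assignment a = 3, b = 2, c = 9, d = 8 works:
  constraint 2 holds since b - d = -6.
  constraint 5 holds since d + c = 17.
The rest check out directly.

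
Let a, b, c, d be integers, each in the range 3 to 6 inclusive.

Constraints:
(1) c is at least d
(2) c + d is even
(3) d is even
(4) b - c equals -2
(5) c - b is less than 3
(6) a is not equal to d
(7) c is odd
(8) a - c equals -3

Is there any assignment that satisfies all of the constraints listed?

Unsatisfiable

Constraint 7 makes c odd and constraint 3 makes d even, so c + d must be odd. Constraint 2 says c + d is even — contradiction.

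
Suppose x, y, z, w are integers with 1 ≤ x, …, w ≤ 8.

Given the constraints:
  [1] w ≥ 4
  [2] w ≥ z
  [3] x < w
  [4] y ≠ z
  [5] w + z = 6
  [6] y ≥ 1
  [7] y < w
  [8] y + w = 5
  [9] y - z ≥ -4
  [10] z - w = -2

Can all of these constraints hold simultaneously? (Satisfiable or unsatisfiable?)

Setting (x, y, z, w) = (3, 1, 2, 4) satisfies everything: constraint 5: w + z = 6; constraint 8: y + w = 5, and the others follow.

Satisfiable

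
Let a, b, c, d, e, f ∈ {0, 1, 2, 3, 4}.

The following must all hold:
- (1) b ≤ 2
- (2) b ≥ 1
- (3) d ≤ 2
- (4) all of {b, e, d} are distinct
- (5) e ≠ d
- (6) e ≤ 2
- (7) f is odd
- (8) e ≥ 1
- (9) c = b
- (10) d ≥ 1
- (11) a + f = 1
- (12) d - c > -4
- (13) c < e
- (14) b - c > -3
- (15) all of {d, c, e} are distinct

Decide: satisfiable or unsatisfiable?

Unsatisfiable

Constraints 1, 2, 3, 6, 8, and 10 confine each of b, e, d to the 2 values {1, 2}.
Constraint 4 requires all 3 of them to be distinct, but only 2 values are available — impossible by the pigeonhole principle.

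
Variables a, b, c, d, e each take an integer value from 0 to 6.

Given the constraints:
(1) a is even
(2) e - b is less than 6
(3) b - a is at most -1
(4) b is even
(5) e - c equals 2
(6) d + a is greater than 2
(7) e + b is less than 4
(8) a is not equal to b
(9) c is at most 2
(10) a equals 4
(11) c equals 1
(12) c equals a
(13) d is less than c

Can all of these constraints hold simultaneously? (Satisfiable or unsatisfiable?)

Unsatisfiable

Constraint 11 fixes c = 1 and constraint 10 fixes a = 4, but constraint 12 requires c = a. Since 1 ≠ 4, contradiction.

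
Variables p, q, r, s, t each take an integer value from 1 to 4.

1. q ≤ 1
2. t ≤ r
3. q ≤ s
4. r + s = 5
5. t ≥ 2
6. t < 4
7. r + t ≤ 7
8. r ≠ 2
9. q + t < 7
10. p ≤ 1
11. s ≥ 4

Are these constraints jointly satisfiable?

Unsatisfiable

From constraints 2 and 5: r ≥ t ≥ 2. From constraint 11: s ≥ 4. Hence r + s ≥ 6. But constraint 4 requires r + s = 5, and 5 < 6. Contradiction.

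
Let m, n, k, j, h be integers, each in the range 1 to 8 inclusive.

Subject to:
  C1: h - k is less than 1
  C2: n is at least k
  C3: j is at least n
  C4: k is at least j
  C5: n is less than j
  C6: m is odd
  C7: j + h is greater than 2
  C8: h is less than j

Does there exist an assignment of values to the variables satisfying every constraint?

Constraints 2, 4, and 5 give k ≤ n, n < j, j ≤ k. Chaining: k ≤ n < j ≤ k, which forces k < k — impossible.

Unsatisfiable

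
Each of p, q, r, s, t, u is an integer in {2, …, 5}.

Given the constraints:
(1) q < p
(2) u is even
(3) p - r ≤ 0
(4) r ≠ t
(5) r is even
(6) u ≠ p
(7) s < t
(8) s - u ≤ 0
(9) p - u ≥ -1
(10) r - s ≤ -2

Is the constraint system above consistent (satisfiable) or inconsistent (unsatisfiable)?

Unsatisfiable

Constraints 3, 8, 9, and 10 give p − u ≥ -1, u − s ≥ 0, s − r ≥ 2, r − p ≥ 0.
Adding all 4 inequalities: the left sides telescope to 0, and the right sides sum to (-1) + 0 + 2 + 0 = 1. So 0 ≥ 1, which is false.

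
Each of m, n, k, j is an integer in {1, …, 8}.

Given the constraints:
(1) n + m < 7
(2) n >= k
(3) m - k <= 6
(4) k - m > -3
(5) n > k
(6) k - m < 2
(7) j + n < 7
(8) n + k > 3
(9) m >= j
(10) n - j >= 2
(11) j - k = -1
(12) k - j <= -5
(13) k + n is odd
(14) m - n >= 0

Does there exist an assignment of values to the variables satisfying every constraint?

Unsatisfiable

Constraints 3, 10, 12, and 14 give n − j ≥ 2, j − k ≥ 5, k − m ≥ -6, m − n ≥ 0.
Adding all 4 inequalities: the left sides telescope to 0, and the right sides sum to 2 + 5 + (-6) + 0 = 1. So 0 ≥ 1, which is false.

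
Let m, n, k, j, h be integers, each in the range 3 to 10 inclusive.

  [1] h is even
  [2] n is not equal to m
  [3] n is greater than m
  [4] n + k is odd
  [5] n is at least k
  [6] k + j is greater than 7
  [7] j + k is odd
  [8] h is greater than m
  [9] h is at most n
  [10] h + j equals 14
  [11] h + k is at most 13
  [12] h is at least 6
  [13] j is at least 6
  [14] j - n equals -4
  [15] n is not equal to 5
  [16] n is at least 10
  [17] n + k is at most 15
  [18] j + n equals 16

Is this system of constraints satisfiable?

Satisfiable

The assignment m = 3, n = 10, k = 3, j = 6, h = 8 works:
  constraint 6 holds since k + j = 9.
  constraint 10 holds since h + j = 14.
  constraint 11 holds since h + k = 11.
The rest check out directly.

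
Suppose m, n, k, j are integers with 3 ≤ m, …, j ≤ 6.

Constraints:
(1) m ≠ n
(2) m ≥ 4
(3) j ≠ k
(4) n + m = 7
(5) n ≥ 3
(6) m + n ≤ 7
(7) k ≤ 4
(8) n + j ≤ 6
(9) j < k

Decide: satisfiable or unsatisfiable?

The assignment m = 4, n = 3, k = 4, j = 3 works:
  constraint 4 holds since n + m = 7.
  constraint 6 holds since m + n = 7.
The rest check out directly.

Satisfiable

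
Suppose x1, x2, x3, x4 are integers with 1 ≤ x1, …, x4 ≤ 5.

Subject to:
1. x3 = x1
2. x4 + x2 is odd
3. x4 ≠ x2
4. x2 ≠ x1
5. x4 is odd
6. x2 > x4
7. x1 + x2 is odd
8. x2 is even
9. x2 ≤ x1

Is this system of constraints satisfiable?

Satisfiable

The assignment x1 = 3, x2 = 2, x3 = 3, x4 = 1 works:
  constraint 2 holds since x4 + x2 = 3 is odd.
  constraint 5 holds since x4 = 1 is odd.
  constraint 7 holds since x1 + x2 = 5 is odd.
The rest check out directly.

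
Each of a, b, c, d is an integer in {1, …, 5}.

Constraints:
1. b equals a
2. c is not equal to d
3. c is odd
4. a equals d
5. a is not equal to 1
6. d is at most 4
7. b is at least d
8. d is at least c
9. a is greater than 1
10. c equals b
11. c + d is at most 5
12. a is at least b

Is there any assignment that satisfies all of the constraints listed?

From constraints 1, 4, and 10, c = b = a = d, so c = d. But constraint 2 says c ≠ d. Contradiction.

Unsatisfiable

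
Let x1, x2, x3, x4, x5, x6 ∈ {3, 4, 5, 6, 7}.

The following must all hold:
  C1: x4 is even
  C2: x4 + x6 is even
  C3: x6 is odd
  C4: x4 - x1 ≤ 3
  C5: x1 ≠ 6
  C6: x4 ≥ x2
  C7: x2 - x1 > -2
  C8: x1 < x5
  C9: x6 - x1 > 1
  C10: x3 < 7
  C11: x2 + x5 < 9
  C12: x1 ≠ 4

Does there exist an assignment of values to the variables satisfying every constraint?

Unsatisfiable

Constraint 1 makes x4 even and constraint 3 makes x6 odd, so x4 + x6 must be odd. Constraint 2 says x4 + x6 is even — contradiction.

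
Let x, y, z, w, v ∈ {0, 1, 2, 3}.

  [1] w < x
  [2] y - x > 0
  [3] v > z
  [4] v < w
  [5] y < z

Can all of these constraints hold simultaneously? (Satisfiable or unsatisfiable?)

Constraints 1, 2, 3, 4, and 5 give y < z, z < v, v < w, w < x, x < y. Chaining: y < z < v < w < x < y, which forces y < y — impossible.

Unsatisfiable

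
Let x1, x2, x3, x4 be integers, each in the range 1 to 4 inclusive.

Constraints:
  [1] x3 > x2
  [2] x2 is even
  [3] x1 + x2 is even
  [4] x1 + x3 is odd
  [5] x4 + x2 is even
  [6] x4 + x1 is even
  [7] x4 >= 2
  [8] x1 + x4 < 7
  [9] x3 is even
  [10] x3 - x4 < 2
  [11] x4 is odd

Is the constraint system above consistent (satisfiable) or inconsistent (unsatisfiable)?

Constraint 11 makes x4 odd and constraint 2 makes x2 even, so x4 + x2 must be odd. Constraint 5 says x4 + x2 is even — contradiction.

Unsatisfiable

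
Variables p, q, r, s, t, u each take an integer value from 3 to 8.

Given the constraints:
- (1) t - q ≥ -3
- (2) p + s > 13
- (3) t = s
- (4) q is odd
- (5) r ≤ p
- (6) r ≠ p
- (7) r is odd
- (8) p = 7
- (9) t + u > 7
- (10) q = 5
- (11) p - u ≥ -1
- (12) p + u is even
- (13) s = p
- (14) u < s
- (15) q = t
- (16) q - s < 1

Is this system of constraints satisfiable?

Unsatisfiable

Constraint 10 fixes q = 5 and constraint 8 fixes p = 7. Constraints 3, 13, and 15 give q = t = s = p, so q = p. But 5 ≠ 7 — contradiction.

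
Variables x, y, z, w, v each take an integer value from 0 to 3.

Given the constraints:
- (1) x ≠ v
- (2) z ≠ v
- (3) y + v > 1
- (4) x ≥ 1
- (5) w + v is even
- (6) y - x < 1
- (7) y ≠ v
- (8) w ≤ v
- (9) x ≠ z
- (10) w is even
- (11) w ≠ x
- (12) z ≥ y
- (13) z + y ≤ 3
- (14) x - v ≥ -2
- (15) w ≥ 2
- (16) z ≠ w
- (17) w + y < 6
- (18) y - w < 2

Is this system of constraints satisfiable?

Satisfiable

Try x = 3, y = 1, z = 1, w = 2, v = 2.
Check constraint 3: y + v = 3; constraint 6: y - x = -2. The remaining constraints are straightforward to verify.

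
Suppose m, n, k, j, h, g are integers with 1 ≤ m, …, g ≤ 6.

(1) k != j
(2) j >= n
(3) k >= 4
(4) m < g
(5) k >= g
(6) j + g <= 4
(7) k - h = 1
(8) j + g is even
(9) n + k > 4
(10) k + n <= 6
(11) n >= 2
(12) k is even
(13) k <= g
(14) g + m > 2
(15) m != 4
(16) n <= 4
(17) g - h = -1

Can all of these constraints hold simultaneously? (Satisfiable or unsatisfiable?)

From constraints 2 and 11: j ≥ n ≥ 2. From constraints 3 and 13: g ≥ k ≥ 4. Hence j + g ≥ 6. But constraint 6 requires j + g ≤ 4, and 4 < 6. Contradiction.

Unsatisfiable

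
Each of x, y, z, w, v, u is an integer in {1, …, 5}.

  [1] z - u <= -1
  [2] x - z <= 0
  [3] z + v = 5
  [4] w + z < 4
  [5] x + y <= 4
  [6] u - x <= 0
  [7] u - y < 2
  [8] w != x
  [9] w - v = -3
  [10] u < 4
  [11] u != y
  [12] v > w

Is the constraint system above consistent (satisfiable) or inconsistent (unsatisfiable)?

Constraints 1, 2, and 6 give u − z ≥ 1, z − x ≥ 0, x − u ≥ 0.
Adding all 3 inequalities: the left sides telescope to 0, and the right sides sum to 1 + 0 + 0 = 1. So 0 ≥ 1, which is false.

Unsatisfiable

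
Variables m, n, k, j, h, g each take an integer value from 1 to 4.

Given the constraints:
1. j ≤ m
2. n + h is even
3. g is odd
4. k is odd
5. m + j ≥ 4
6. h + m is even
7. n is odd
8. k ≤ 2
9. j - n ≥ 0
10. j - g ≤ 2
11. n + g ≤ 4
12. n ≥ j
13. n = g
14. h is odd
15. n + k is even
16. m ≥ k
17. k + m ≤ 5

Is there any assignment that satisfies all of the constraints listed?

Satisfiable

Take m = 3, n = 1, k = 1, j = 1, h = 3, g = 1. Then constraint 5: m + j = 4; constraint 9: j - n = 0; constraint 10: j - g = 0, and every other listed constraint is also met.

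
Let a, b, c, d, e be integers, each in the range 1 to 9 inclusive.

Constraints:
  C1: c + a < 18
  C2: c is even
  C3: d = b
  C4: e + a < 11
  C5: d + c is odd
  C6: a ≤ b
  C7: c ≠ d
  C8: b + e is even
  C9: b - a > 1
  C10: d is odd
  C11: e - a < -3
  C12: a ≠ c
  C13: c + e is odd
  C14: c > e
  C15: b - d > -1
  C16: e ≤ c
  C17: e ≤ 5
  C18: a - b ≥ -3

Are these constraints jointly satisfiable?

Satisfiable

Take a = 7, b = 9, c = 8, d = 9, e = 1. Then constraint 1: c + a = 15; constraint 4: e + a = 8; constraint 9: b - a = 2, and every other listed constraint is also met.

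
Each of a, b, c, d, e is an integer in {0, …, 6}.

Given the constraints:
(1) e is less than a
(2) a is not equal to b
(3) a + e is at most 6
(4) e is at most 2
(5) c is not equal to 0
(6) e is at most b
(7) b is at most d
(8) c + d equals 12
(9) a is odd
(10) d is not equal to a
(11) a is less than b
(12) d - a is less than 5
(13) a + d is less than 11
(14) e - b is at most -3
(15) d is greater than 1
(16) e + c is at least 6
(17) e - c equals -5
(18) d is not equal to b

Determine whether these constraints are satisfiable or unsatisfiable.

Satisfiable

Setting (a, b, c, d, e) = (3, 5, 6, 6, 1) satisfies everything: constraint 3: a + e = 4; constraint 8: c + d = 12; constraint 12: d - a = 3, and the others follow.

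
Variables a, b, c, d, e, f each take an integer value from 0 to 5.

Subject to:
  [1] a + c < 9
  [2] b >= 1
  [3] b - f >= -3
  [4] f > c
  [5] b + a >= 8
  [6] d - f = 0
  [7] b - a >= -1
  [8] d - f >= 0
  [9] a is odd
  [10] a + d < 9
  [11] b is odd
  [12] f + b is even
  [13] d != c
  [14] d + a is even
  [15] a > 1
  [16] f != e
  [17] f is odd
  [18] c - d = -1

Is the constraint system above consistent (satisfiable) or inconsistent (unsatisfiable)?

Try a = 3, b = 5, c = 4, d = 5, e = 3, f = 5.
Check constraint 1: a + c = 7; constraint 3: b - f = 0. The remaining constraints are straightforward to verify.

Satisfiable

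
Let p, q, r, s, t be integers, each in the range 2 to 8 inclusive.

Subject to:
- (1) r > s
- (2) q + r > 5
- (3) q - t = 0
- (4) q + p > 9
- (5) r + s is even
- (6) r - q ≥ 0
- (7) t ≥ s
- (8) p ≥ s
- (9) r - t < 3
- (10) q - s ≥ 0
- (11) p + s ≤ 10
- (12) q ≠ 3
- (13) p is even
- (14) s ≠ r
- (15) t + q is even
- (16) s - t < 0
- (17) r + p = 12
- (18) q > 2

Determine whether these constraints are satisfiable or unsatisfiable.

Satisfiable

The assignment p = 8, q = 4, r = 4, s = 2, t = 4 works:
  constraint 2 holds since q + r = 8.
  constraint 3 holds since q - t = 0.
The rest check out directly.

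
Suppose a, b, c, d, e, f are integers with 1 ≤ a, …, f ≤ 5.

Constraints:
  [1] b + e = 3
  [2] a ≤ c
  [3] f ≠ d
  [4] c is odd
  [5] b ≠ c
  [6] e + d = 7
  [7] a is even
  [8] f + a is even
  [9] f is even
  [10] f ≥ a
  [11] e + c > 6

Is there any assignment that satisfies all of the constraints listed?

Satisfiable

Try a = 2, b = 1, c = 5, d = 5, e = 2, f = 2.
Check constraint 1: b + e = 3; constraint 6: e + d = 7; constraint 11: e + c = 7. The remaining constraints are straightforward to verify.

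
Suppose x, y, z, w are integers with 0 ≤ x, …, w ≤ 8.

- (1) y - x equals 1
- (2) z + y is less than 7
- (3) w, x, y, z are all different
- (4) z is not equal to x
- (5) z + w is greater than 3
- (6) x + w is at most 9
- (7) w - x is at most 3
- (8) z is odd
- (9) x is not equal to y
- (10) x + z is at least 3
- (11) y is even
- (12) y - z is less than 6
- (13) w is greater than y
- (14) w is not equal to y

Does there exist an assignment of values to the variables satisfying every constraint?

Setting (x, y, z, w) = (3, 4, 1, 5) satisfies everything: constraint 1: y - x = 1; constraint 2: z + y = 5, and the others follow.

Satisfiable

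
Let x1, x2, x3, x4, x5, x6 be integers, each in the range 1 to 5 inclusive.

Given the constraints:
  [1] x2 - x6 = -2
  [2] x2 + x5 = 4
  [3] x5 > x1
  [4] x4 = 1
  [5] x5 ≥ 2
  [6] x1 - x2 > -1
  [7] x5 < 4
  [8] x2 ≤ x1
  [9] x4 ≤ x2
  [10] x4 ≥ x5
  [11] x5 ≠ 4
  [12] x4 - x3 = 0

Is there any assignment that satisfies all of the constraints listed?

Constraints 3, 8, 9, and 10 give x5 ≤ x4, x4 ≤ x2, x2 ≤ x1, x1 < x5. Chaining: x5 ≤ x4 ≤ x2 ≤ x1 < x5, which forces x5 < x5 — impossible.

Unsatisfiable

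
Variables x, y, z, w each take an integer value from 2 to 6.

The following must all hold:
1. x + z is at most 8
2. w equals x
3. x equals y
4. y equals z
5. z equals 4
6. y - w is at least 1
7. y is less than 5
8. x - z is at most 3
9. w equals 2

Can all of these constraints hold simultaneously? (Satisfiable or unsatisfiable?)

Constraint 9 fixes w = 2 and constraint 5 fixes z = 4. Constraints 2, 3, and 4 give w = x = y = z, so w = z. But 2 ≠ 4 — contradiction.

Unsatisfiable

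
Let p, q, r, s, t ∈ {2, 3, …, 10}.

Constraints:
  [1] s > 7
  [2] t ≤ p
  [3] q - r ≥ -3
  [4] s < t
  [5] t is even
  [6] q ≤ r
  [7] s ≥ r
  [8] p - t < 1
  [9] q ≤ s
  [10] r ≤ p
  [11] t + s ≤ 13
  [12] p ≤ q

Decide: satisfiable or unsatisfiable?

Unsatisfiable

Constraints 2, 4, 6, 7, and 12 give s < t, t ≤ p, p ≤ q, q ≤ r, r ≤ s. Chaining: s < t ≤ p ≤ q ≤ r ≤ s, which forces s < s — impossible.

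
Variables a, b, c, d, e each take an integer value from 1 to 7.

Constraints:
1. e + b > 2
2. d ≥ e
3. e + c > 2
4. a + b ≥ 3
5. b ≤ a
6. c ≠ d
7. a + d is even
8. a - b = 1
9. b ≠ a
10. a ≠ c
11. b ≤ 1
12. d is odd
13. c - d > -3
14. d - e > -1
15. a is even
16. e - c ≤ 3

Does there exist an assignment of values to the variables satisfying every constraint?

Unsatisfiable

Constraint 15 makes a even and constraint 12 makes d odd, so a + d must be odd. Constraint 7 says a + d is even — contradiction.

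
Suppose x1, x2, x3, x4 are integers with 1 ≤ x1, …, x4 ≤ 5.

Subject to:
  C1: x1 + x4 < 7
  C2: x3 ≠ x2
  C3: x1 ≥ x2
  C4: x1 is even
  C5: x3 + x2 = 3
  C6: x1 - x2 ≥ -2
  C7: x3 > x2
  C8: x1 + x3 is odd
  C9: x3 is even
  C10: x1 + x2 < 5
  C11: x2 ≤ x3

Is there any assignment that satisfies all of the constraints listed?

Constraint 4 makes x1 even and constraint 9 makes x3 even, so x1 + x3 must be even. Constraint 8 says x1 + x3 is odd — contradiction.

Unsatisfiable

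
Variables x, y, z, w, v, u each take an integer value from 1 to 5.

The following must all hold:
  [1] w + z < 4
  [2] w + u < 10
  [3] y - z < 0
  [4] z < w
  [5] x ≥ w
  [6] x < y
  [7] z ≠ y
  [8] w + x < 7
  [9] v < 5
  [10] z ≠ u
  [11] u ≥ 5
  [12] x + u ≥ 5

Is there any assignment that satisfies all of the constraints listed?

Unsatisfiable

Constraints 3, 4, 5, and 6 give w ≤ x, x < y, y < z, z < w. Chaining: w ≤ x < y < z < w, which forces w < w — impossible.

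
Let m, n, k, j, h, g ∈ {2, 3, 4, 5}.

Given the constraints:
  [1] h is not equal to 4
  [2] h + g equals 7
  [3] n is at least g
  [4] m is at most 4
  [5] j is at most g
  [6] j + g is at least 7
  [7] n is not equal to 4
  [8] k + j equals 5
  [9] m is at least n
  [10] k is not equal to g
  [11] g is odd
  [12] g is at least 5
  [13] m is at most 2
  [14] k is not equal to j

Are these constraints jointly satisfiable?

From constraints 3 and 12: n ≥ g and g ≥ 5, so n ≥ 5. From constraints 9 and 13: n ≤ m and m ≤ 2, so n ≤ 2. But 2 < 5, so no value of n works.

Unsatisfiable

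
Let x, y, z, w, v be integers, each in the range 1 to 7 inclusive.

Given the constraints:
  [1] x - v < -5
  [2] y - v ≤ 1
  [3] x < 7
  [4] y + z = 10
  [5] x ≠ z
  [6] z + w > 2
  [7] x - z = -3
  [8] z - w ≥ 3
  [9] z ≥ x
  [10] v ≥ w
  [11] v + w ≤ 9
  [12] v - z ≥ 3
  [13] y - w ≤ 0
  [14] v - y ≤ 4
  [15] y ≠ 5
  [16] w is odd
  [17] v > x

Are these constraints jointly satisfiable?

Constraints 8, 12, 13, and 14 give z − w ≥ 3, w − y ≥ 0, y − v ≥ -4, v − z ≥ 3.
Adding all 4 inequalities: the left sides telescope to 0, and the right sides sum to 3 + 0 + (-4) + 3 = 2. So 0 ≥ 2, which is false.

Unsatisfiable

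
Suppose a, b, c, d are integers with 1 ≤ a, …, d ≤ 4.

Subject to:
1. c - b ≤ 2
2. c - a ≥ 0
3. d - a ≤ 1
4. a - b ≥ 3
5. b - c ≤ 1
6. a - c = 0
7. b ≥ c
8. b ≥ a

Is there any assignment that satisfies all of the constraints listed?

Constraints 1, 2, and 4 give b − c ≥ -2, c − a ≥ 0, a − b ≥ 3.
Adding all 3 inequalities: the left sides telescope to 0, and the right sides sum to (-2) + 0 + 3 = 1. So 0 ≥ 1, which is false.

Unsatisfiable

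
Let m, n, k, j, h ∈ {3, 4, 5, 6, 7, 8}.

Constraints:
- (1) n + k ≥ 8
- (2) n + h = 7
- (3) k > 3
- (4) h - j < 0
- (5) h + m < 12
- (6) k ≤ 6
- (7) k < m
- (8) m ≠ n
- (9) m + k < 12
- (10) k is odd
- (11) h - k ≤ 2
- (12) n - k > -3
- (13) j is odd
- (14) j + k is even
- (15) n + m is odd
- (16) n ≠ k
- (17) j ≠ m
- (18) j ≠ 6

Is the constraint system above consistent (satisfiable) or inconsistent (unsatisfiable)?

Try m = 6, n = 3, k = 5, j = 5, h = 4.
Check constraint 1: n + k = 8; constraint 2: n + h = 7; constraint 4: h - j = -1. The remaining constraints are straightforward to verify.

Satisfiable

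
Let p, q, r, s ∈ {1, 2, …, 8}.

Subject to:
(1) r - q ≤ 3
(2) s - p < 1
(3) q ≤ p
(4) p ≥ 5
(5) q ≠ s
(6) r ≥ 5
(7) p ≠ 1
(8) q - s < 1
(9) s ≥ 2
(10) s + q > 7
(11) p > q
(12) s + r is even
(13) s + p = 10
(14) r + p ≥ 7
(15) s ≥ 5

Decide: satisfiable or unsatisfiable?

One satisfying assignment is p = 5, q = 3, r = 5, s = 5.
For the less obvious constraints — constraint 1: r - q = 2; constraint 2: s - p = 0 — and the others hold by inspection.

Satisfiable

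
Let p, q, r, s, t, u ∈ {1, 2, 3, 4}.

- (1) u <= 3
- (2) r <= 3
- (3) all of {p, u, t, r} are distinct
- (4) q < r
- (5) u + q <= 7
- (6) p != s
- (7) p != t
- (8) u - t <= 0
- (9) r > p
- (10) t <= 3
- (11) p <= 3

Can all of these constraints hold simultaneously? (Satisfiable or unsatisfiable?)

Unsatisfiable

Constraints 1, 2, 10, and 11 confine each of p, u, t, r to the 3 values {1, …, 3} (the domain already gives each ≥ 1).
Constraint 3 requires all 4 of them to be distinct, but only 3 values are available — impossible by the pigeonhole principle.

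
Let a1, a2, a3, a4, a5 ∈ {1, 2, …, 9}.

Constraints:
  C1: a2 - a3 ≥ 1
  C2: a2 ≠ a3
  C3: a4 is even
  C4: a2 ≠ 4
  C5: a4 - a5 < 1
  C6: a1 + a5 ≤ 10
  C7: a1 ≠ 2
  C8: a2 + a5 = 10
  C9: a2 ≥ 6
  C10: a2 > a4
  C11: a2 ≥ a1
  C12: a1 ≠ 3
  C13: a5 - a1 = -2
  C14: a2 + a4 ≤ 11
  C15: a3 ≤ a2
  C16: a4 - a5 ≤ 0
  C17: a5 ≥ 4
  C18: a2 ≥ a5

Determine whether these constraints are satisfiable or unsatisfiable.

Satisfiable

One satisfying assignment is a1 = 6, a2 = 6, a3 = 3, a4 = 4, a5 = 4.
For the less obvious constraints — constraint 1: a2 - a3 = 3; constraint 5: a4 - a5 = 0; constraint 6: a1 + a5 = 10 — and the others hold by inspection.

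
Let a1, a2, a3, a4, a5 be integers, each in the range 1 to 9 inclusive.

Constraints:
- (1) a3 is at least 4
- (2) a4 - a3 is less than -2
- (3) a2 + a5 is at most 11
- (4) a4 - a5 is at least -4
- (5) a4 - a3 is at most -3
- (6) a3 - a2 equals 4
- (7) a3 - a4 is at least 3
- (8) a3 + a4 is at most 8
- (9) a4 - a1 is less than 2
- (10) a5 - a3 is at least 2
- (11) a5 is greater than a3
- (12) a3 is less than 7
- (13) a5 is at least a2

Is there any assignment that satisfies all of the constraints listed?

Unsatisfiable

Constraints 4, 7, and 10 give a5 − a3 ≥ 2, a3 − a4 ≥ 3, a4 − a5 ≥ -4.
Adding all 3 inequalities: the left sides telescope to 0, and the right sides sum to 2 + 3 + (-4) = 1. So 0 ≥ 1, which is false.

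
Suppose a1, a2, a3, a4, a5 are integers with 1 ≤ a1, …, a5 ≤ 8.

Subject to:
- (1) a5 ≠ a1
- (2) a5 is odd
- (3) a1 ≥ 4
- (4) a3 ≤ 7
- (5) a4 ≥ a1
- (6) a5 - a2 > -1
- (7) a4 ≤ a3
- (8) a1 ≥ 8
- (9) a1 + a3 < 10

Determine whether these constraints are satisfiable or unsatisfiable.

From constraints 5 and 8: a4 ≥ a1 and a1 ≥ 8, so a4 ≥ 8. From constraints 4 and 7: a4 ≤ a3 and a3 ≤ 7, so a4 ≤ 7. But 7 < 8, so no value of a4 works.

Unsatisfiable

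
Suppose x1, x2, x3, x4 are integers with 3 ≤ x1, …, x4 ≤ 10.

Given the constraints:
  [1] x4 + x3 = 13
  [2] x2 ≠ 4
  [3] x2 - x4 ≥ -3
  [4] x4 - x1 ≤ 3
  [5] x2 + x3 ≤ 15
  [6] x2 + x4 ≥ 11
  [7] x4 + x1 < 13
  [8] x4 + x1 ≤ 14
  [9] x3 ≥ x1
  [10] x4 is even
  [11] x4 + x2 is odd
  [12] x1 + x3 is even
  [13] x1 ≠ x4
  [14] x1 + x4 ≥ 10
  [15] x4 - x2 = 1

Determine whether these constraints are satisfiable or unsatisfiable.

Satisfiable

Take x1 = 5, x2 = 5, x3 = 7, x4 = 6. Then constraint 1: x4 + x3 = 13; constraint 3: x2 - x4 = -1; constraint 4: x4 - x1 = 1, and every other listed constraint is also met.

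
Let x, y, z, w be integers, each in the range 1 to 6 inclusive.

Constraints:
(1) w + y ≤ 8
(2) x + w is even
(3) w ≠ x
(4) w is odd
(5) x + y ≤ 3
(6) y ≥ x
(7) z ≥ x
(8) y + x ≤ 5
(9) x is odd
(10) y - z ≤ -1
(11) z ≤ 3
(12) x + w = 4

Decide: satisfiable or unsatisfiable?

Setting (x, y, z, w) = (1, 2, 3, 3) satisfies everything: constraint 1: w + y = 5; constraint 5: x + y = 3; constraint 8: y + x = 3, and the others follow.

Satisfiable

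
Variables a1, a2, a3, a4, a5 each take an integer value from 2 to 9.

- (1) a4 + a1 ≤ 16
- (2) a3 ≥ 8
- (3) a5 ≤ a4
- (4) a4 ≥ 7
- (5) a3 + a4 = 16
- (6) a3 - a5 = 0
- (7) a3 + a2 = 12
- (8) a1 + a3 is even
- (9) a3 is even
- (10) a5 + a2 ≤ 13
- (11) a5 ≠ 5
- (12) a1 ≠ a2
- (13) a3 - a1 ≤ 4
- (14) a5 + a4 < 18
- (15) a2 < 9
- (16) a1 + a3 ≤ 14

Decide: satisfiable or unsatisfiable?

The assignment a1 = 6, a2 = 4, a3 = 8, a4 = 8, a5 = 8 works:
  constraint 1 holds since a4 + a1 = 14.
  constraint 5 holds since a3 + a4 = 16.
  constraint 6 holds since a3 - a5 = 0.
The rest check out directly.

Satisfiable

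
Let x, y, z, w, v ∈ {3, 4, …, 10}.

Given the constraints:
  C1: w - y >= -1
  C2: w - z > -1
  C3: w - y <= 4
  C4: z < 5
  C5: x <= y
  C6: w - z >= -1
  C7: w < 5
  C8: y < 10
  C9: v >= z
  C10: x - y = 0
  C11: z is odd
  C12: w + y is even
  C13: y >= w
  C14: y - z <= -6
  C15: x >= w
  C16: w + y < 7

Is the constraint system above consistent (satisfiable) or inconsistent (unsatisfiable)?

Unsatisfiable

Constraints 3, 6, and 14 give z − y ≥ 6, y − w ≥ -4, w − z ≥ -1.
Adding all 3 inequalities: the left sides telescope to 0, and the right sides sum to 6 + (-4) + (-1) = 1. So 0 ≥ 1, which is false.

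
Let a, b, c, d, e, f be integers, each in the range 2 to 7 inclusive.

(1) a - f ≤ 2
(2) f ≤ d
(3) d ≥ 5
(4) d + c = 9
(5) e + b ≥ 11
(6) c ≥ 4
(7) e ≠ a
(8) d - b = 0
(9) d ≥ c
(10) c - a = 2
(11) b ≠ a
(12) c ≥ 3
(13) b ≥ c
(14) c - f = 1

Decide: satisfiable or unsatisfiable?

Satisfiable

Take a = 2, b = 5, c = 4, d = 5, e = 7, f = 3. Then constraint 1: a - f = -1; constraint 4: d + c = 9; constraint 5: e + b = 12, and every other listed constraint is also met.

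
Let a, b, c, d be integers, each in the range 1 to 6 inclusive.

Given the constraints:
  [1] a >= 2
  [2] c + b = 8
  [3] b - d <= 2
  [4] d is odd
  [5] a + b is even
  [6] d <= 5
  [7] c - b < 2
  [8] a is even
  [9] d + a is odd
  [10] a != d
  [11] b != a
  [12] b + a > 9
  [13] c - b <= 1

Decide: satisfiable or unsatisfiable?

Satisfiable

One satisfying assignment is a = 6, b = 4, c = 4, d = 3.
For the less obvious constraints — constraint 2: c + b = 8; constraint 3: b - d = 1 — and the others hold by inspection.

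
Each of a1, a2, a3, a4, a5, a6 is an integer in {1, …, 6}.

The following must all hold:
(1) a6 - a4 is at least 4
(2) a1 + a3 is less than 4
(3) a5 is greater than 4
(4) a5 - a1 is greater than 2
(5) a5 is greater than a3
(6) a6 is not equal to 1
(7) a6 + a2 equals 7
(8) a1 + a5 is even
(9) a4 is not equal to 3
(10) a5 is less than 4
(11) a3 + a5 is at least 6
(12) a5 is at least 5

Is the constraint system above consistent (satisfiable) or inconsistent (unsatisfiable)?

From constraint 12: a5 ≥ 5. From constraint 10: a5 ≤ 3. But 3 < 5, so no value of a5 works.

Unsatisfiable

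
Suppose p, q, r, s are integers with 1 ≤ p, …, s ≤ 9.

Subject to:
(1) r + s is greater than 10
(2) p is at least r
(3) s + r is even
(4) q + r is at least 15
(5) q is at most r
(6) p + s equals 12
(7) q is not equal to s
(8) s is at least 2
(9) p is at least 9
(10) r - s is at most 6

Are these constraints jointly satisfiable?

Satisfiable

Setting (p, q, r, s) = (9, 8, 9, 3) satisfies everything: constraint 1: r + s = 12; constraint 4: q + r = 17; constraint 6: p + s = 12, and the others follow.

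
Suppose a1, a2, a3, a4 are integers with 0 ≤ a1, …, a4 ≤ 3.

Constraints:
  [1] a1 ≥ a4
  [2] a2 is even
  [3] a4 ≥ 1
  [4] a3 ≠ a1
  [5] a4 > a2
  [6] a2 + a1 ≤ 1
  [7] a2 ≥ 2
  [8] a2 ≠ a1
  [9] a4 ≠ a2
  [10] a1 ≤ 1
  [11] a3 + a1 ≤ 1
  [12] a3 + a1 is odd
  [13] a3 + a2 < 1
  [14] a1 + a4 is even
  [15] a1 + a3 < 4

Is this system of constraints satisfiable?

From constraint 7: a2 ≥ 2. From constraints 1 and 3: a1 ≥ a4 ≥ 1. Hence a2 + a1 ≥ 3. But constraint 6 requires a2 + a1 ≤ 1, and 1 < 3. Contradiction.

Unsatisfiable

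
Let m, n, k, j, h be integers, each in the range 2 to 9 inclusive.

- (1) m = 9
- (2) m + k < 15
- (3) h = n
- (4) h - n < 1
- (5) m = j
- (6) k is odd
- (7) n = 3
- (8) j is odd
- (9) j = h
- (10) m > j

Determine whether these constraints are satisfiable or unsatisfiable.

Unsatisfiable

Constraint 1 fixes m = 9 and constraint 7 fixes n = 3. Constraints 3, 5, and 9 give m = j = h = n, so m = n. But 9 ≠ 3 — contradiction.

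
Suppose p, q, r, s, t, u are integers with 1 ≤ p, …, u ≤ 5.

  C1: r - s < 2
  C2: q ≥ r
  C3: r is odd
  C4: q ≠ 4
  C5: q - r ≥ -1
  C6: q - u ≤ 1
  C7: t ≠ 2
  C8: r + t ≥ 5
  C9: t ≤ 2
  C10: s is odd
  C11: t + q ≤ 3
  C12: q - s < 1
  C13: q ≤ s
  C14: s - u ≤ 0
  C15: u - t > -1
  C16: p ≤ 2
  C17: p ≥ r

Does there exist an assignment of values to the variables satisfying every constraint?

From constraints 16 and 17: r ≤ p ≤ 2. From constraint 9: t ≤ 2. Hence r + t ≤ 4. But constraint 8 requires r + t ≥ 5, and 5 > 4. Contradiction.

Unsatisfiable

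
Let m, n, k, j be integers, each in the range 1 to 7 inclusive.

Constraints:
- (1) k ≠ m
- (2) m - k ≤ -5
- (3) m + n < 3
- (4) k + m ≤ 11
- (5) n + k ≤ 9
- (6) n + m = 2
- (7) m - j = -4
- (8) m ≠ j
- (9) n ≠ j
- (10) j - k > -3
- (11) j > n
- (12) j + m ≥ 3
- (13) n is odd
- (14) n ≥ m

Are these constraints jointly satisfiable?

Setting (m, n, k, j) = (1, 1, 7, 5) satisfies everything: constraint 2: m - k = -6; constraint 3: m + n = 2; constraint 4: k + m = 8, and the others follow.

Satisfiable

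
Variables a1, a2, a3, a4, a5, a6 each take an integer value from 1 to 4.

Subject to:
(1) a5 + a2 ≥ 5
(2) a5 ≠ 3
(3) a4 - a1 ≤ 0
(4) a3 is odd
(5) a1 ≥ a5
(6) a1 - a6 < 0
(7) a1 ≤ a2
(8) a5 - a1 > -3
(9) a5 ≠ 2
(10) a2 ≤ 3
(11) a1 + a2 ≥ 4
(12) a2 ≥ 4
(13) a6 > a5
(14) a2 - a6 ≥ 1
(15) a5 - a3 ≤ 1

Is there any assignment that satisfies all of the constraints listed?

Unsatisfiable

From constraint 12: a2 ≥ 4. From constraint 10: a2 ≤ 3. But 3 < 4, so no value of a2 works.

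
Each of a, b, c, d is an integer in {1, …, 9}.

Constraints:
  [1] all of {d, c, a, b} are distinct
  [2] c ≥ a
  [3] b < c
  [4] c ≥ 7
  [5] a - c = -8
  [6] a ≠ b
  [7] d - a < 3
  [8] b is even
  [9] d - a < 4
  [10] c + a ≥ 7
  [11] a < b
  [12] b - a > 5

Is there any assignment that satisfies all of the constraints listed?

Satisfiable

Try a = 1, b = 8, c = 9, d = 2.
Check constraint 5: a - c = -8; constraint 7: d - a = 1. The remaining constraints are straightforward to verify.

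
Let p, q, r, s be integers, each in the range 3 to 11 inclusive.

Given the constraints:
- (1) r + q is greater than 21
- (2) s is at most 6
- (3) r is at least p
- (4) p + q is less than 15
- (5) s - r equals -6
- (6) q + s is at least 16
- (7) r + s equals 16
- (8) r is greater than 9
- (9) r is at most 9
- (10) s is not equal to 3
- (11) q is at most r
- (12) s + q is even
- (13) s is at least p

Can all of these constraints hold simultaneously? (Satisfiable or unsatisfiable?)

From constraints 9 and 11: q ≤ r ≤ 9. From constraint 2: s ≤ 6. Hence q + s ≤ 15. But constraint 6 requires q + s ≥ 16, and 16 > 15. Contradiction.

Unsatisfiable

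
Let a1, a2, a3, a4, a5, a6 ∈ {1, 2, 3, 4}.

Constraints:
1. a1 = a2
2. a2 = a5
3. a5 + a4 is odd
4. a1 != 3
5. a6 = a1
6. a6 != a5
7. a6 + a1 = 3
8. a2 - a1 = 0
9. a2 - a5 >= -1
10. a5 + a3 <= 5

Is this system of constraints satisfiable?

From constraints 1, 2, and 5, a6 = a1 = a2 = a5, so a6 = a5. But constraint 6 says a6 ≠ a5. Contradiction.

Unsatisfiable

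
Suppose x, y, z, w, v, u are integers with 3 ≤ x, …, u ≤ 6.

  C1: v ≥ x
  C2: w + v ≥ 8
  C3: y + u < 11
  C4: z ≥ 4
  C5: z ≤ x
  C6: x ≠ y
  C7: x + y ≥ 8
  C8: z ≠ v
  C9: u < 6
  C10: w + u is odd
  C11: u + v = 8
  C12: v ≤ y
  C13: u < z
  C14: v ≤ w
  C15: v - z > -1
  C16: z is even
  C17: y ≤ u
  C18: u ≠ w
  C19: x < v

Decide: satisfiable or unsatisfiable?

Unsatisfiable

Constraints 5, 12, 13, 17, and 19 give u < z, z ≤ x, x < v, v ≤ y, y ≤ u. Chaining: u < z ≤ x < v ≤ y ≤ u, which forces u < u — impossible.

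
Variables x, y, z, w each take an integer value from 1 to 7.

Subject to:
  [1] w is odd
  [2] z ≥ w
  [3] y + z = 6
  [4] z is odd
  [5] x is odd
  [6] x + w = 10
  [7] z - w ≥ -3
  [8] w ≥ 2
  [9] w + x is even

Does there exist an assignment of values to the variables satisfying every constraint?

The assignment x = 7, y = 3, z = 3, w = 3 works:
  constraint 3 holds since y + z = 6.
  constraint 6 holds since x + w = 10.
  constraint 7 holds since z - w = 0.
The rest check out directly.

Satisfiable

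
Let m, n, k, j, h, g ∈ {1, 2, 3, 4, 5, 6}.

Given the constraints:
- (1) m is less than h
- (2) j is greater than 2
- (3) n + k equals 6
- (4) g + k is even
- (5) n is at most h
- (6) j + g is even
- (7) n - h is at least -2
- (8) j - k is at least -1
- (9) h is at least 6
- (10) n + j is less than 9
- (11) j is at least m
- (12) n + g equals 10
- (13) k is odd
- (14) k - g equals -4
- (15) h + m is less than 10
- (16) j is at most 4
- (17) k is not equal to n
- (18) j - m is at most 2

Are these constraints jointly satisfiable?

Take m = 1, n = 5, k = 1, j = 3, h = 6, g = 5. Then constraint 3: n + k = 6; constraint 7: n - h = -1; constraint 8: j - k = 2, and every other listed constraint is also met.

Satisfiable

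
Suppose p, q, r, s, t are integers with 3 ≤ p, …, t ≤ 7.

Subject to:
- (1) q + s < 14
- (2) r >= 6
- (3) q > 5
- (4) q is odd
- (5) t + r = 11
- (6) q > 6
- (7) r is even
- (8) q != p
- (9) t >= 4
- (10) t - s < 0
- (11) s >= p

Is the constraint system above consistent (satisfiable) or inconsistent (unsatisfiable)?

Satisfiable

Try p = 3, q = 7, r = 6, s = 6, t = 5.
Check constraint 1: q + s = 13; constraint 5: t + r = 11. The remaining constraints are straightforward to verify.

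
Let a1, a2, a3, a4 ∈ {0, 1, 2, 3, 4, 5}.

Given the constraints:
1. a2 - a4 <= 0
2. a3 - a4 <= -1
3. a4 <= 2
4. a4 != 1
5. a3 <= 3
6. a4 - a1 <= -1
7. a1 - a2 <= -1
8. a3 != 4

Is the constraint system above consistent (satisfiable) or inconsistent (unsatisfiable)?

Unsatisfiable

Constraints 1, 6, and 7 give a2 − a1 ≥ 1, a1 − a4 ≥ 1, a4 − a2 ≥ 0.
Adding all 3 inequalities: the left sides telescope to 0, and the right sides sum to 1 + 1 + 0 = 2. So 0 ≥ 2, which is false.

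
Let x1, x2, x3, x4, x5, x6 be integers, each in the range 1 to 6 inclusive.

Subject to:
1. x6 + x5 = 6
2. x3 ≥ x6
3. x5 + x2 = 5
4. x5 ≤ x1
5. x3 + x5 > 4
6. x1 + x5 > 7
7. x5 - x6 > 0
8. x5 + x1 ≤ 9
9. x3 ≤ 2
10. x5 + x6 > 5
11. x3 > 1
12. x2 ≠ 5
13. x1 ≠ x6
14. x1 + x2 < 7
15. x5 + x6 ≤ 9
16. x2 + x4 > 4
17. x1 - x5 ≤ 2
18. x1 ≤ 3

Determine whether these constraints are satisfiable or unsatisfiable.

From constraints 2 and 9: x6 ≤ x3 ≤ 2. From constraints 4 and 18: x5 ≤ x1 ≤ 3. Hence x6 + x5 ≤ 5. But constraint 1 requires x6 + x5 = 6, and 6 > 5. Contradiction.

Unsatisfiable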